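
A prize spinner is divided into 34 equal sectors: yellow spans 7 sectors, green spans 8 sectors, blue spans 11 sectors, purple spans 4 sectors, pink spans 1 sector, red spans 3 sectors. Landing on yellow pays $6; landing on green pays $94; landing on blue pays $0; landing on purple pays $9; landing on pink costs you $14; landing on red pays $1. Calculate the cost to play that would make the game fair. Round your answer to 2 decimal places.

E[payout] = (7/34)·6 + (8/34)·94 + (11/34)·0 + (4/34)·9 + (1/34)·(-14) + (3/34)·1 = 819/34
Fair fee = E[payout] = 819/34 ≈ $24.09

$24.09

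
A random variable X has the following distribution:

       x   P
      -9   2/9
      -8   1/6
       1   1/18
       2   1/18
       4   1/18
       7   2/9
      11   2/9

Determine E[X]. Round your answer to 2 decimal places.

1.06

E[X] = (2/9)·(-9) + (1/6)·(-8) + (1/18)·1 + (1/18)·2 + (1/18)·4 + (2/9)·7 + (2/9)·11
     = 19/18 ≈ 1.06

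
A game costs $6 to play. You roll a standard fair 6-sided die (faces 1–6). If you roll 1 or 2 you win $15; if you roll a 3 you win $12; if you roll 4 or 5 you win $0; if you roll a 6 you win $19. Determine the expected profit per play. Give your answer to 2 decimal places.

$4.17

E[payout] = (1/3)·0 + (1/6)·12 + (1/3)·15 + (1/6)·19 = 61/6
Expected profit = 61/6 − 6 = 25/6 ≈ $4.17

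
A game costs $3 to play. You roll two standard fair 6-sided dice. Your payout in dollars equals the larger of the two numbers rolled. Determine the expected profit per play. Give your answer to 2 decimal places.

$1.47

Distribution of the larger of the two numbers rolled: 1 w.p. 1/36, 2 w.p. 1/12, 3 w.p. 5/36, 4 w.p. 7/36, 5 w.p. 1/4, 6 w.p. 11/36
E[payout] = (1/36)·1 + (1/12)·2 + (5/36)·3 + (7/36)·4 + (1/4)·5 + (11/36)·6 = 161/36
Expected profit = 161/36 − 3 = 53/36 ≈ $1.47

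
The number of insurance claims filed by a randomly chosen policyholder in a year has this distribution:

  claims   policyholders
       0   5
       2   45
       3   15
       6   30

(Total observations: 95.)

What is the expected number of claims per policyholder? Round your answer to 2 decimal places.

3.32

Total = 95, so P(claims=0) = 5/95, etc.
E[X] = (1/19)·0 + (9/19)·2 + (3/19)·3 + (6/19)·6
     = 63/19 ≈ 3.32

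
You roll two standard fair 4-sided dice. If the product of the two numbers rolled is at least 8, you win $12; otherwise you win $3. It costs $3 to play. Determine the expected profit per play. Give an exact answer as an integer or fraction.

E[payout] = (5/8)·3 + (3/8)·12 = 51/8
Expected profit = 51/8 − 3 = 27/8

27/8 dollars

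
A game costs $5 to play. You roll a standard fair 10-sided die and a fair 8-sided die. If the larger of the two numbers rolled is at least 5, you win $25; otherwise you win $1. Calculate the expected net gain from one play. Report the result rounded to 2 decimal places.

$15.20

E[payout] = (1/5)·1 + (4/5)·25 = 101/5
Expected profit = 101/5 − 5 = 76/5 ≈ $15.20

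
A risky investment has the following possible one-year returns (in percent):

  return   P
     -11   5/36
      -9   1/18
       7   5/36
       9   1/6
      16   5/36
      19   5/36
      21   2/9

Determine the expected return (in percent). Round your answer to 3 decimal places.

9.972

E[X] = (5/36)·(-11) + (1/18)·(-9) + (5/36)·7 + (1/6)·9 + (5/36)·16 + (5/36)·19 + (2/9)·21
     = 359/36 ≈ 9.972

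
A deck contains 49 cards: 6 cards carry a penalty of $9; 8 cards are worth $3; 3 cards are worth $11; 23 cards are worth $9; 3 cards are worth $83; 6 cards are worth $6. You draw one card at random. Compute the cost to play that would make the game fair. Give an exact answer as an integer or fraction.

495/49 dollars

E[payout] = (6/49)·(-9) + (8/49)·3 + (3/49)·11 + (23/49)·9 + (3/49)·83 + (6/49)·6 = 495/49
Fair fee = E[payout] = 495/49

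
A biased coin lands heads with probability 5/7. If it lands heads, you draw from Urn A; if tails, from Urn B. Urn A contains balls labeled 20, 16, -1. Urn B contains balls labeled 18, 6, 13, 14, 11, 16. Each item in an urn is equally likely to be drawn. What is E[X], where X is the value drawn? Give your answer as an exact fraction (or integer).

E[X | Urn A] = (20 + 16 − 1)/3 = 35/3
E[X | Urn B] = (18 + 6 + 13 + 14 + 11 + 16)/6 = 13
E[X] = (5/7)·35/3 + (2/7)·13 = 253/21

253/21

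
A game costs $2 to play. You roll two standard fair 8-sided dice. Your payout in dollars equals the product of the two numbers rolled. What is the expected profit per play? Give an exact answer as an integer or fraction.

Distribution of the product of the two numbers rolled: 1 w.p. 1/64, 2 w.p. 1/32, 3 w.p. 1/32, 4 w.p. 3/64, 5 w.p. 1/32, 6 w.p. 1/16, …
E[payout] = (1/64)·1 + (1/32)·2 + (1/32)·3 + (3/64)·4 + (1/32)·5 + (1/16)·6 + (1/32)·7 + (1/16)·8 + (1/64)·9 + (1/32)·10 + (1/16)·12 + (1/32)·14 + (1/32)·15 + (3/64)·16 + (1/32)·18 + (1/32)·20 + (1/32)·21 + (1/16)·24 + (1/64)·25 + (1/32)·28 + (1/32)·30 + (1/32)·32 + (1/32)·35 + (1/64)·36 + (1/32)·40 + (1/32)·42 + (1/32)·48 + (1/64)·49 + (1/32)·56 + (1/64)·64 = 81/4
Expected profit = 81/4 − 2 = 73/4

73/4 dollars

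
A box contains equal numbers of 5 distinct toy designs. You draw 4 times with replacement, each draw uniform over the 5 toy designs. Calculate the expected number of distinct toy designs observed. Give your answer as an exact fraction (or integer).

Let Xⱼ=1 if type j appears at least once. P(Xⱼ=1) = 1 − ((5−1)/5)^4 = 369/625.
E[#distinct] = 5·369/625 = 369/125.

369/125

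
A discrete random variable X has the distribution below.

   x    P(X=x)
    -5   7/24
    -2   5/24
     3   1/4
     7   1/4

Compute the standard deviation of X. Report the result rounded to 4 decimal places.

E[X] = 5/8, E[X²] = 181/8
Var(X) = E[X²] − (E[X])² = 181/8 − 25/64 = 1423/64
SD(X) = √(1423/64) ≈ 4.7153

4.7153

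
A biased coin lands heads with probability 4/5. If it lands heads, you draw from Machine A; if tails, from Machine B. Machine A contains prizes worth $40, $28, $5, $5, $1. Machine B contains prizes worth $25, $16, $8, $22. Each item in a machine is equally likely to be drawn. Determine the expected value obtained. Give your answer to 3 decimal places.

$16.190

E[X | Machine A] = (40 + 28 + 5 + 5 + 1)/5 = 79/5
E[X | Machine B] = (25 + 16 + 8 + 22)/4 = 71/4
E[X] = (4/5)·79/5 + (1/5)·71/4 = 1619/100 ≈ 16.190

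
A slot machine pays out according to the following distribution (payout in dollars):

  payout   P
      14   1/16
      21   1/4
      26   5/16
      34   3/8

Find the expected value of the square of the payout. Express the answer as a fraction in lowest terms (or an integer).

E[X²] = (1/16)·196 + (1/4)·441 + (5/16)·676 + (3/8)·1156
     = 3069/4

3069/4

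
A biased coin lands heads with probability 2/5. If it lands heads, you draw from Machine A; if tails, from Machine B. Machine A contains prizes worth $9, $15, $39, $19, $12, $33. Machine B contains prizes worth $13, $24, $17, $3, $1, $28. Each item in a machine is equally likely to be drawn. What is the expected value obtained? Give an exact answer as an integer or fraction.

256/15 dollars

E[X | Machine A] = (9 + 15 + 39 + 19 + 12 + 33)/6 = 127/6
E[X | Machine B] = (13 + 24 + 17 + 3 + 1 + 28)/6 = 43/3
E[X] = (2/5)·127/6 + (3/5)·43/3 = 256/15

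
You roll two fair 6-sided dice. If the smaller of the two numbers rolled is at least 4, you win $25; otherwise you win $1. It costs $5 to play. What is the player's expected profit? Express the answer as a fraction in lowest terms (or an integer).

E[payout] = (3/4)·1 + (1/4)·25 = 7
Expected profit = 7 − 5 = 2

$2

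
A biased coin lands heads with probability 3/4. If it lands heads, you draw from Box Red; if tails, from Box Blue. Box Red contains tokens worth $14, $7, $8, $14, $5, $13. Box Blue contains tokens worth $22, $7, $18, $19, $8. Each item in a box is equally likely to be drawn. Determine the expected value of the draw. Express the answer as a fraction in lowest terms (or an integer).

E[X | Box Red] = (14 + 7 + 8 + 14 + 5 + 13)/6 = 61/6
E[X | Box Blue] = (22 + 7 + 18 + 19 + 8)/5 = 74/5
E[X] = (3/4)·61/6 + (1/4)·74/5 = 453/40

453/40 dollars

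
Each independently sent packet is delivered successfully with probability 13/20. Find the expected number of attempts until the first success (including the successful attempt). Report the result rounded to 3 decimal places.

1.538

For a geometric distribution, E[trials] = 1/p = 1/(13/20) = 20/13.
≈ 1.538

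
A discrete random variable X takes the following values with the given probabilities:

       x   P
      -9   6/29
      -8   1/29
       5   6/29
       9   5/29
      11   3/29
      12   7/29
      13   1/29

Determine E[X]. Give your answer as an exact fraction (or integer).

E[X] = (6/29)·(-9) + (1/29)·(-8) + (6/29)·5 + (5/29)·9 + (3/29)·11 + (7/29)·12 + (1/29)·13
     = 143/29

143/29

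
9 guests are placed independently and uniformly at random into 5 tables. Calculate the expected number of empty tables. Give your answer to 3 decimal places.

Let Xⱼ=1 if table j is empty. P(Xⱼ=1) = ((5-1)/5)^9 = 262144/1953125.
By linearity, E[#empty] = 5·262144/1953125 = 262144/390625.
≈ 0.671

0.671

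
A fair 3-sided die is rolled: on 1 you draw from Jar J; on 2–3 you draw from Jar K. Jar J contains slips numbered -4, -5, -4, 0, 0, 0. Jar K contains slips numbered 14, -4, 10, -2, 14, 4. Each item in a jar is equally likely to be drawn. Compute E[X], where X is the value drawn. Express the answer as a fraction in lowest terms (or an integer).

59/18

E[X | Jar J] = (-4 − 5 − 4 + 0 + 0 + 0)/6 = -13/6
E[X | Jar K] = (14 − 4 + 10 − 2 + 14 + 4)/6 = 6
E[X] = (1/3)·(-13/6) + (2/3)·6 = 59/18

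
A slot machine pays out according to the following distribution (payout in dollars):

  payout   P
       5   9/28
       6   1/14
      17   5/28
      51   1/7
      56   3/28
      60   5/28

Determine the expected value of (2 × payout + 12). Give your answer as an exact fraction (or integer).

E[2x+12] = (9/28)·22 + (1/14)·24 + (5/28)·46 + (1/7)·114 + (3/28)·124 + (5/28)·132
     = 491/7

491/7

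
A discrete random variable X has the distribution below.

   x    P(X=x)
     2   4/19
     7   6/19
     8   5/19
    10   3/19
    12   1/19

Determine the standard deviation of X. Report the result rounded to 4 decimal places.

2.8741

E[X] = 132/19, E[X²] = 1074/19
Var(X) = E[X²] − (E[X])² = 1074/19 − 17424/361 = 2982/361
SD(X) = √(2982/361) ≈ 2.8741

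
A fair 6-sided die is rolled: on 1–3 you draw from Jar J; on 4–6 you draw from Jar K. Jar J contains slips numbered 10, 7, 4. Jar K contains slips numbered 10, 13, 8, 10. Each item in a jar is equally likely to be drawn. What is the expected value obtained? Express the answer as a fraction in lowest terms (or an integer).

E[X | Jar J] = (10 + 7 + 4)/3 = 7
E[X | Jar K] = (10 + 13 + 8 + 10)/4 = 41/4
E[X] = (1/2)·7 + (1/2)·41/4 = 69/8

69/8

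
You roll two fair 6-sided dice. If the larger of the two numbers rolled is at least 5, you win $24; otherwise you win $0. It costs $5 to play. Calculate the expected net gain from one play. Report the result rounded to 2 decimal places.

$8.33

E[payout] = (4/9)·0 + (5/9)·24 = 40/3
Expected profit = 40/3 − 5 = 25/3 ≈ $8.33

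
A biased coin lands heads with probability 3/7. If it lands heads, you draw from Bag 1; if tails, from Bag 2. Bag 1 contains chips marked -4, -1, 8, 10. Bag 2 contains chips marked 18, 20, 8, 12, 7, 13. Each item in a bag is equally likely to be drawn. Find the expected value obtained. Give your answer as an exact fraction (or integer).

247/28

E[X | Bag 1] = (-4 − 1 + 8 + 10)/4 = 13/4
E[X | Bag 2] = (18 + 20 + 8 + 12 + 7 + 13)/6 = 13
E[X] = (3/7)·13/4 + (4/7)·13 = 247/28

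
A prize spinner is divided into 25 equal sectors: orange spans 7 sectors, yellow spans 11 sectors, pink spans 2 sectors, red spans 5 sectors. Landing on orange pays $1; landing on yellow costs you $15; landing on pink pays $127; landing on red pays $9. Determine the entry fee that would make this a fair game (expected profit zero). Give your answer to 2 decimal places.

E[payout] = (7/25)·1 + (11/25)·(-15) + (2/25)·127 + (5/25)·9 = 141/25
Fair fee = E[payout] = 141/25 ≈ $5.64

$5.64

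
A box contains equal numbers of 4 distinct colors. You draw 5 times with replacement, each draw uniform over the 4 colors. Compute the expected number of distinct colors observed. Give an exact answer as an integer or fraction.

Let Xⱼ=1 if type j appears at least once. P(Xⱼ=1) = 1 − ((4−1)/4)^5 = 781/1024.
E[#distinct] = 4·781/1024 = 781/256.

781/256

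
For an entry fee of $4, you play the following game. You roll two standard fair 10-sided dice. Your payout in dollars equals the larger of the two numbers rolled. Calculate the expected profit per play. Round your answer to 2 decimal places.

Distribution of the larger of the two numbers rolled: 1 w.p. 1/100, 2 w.p. 3/100, 3 w.p. 1/20, 4 w.p. 7/100, 5 w.p. 9/100, 6 w.p. 11/100, …
E[payout] = (1/100)·1 + (3/100)·2 + (1/20)·3 + (7/100)·4 + (9/100)·5 + (11/100)·6 + (13/100)·7 + (3/20)·8 + (17/100)·9 + (19/100)·10 = 143/20
Expected profit = 143/20 − 4 = 63/20 ≈ $3.15

$3.15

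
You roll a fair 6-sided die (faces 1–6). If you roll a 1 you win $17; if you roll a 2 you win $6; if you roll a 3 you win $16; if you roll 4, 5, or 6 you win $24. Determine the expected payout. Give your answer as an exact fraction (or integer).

37/2 dollars

E[payout] = (1/6)·6 + (1/6)·16 + (1/6)·17 + (1/2)·24 = 37/2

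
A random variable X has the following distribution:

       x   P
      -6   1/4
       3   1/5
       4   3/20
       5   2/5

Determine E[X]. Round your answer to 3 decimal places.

1.700

E[X] = (1/4)·(-6) + (1/5)·3 + (3/20)·4 + (2/5)·5
     = 17/10 ≈ 1.700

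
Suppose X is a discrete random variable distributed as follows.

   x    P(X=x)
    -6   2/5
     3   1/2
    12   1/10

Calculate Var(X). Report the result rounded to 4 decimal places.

E[X] = (2/5)·(-6) + (1/2)·3 + (1/10)·12 = 3/10
E[X²] = (2/5)·36 + (1/2)·9 + (1/10)·144 = 333/10
Var(X) = 333/10 − (3/10)² = 3321/100 ≈ 33.2100

33.2100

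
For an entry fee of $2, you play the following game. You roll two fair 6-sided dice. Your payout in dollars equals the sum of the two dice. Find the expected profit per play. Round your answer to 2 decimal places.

$5.00

Distribution of the sum of the two dice: 2 w.p. 1/36, 3 w.p. 1/18, 4 w.p. 1/12, 5 w.p. 1/9, 6 w.p. 5/36, 7 w.p. 1/6, …
E[payout] = (1/36)·2 + (1/18)·3 + (1/12)·4 + (1/9)·5 + (5/36)·6 + (1/6)·7 + (5/36)·8 + (1/9)·9 + (1/12)·10 + (1/18)·11 + (1/36)·12 = 7
Expected profit = 7 − 2 = 5 ≈ $5.00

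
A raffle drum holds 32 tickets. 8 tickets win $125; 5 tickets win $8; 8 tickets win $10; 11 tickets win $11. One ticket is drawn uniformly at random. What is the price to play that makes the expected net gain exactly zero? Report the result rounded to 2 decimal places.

E[payout] = (8/32)·125 + (5/32)·8 + (8/32)·10 + (11/32)·11 = 1241/32
Fair fee = E[payout] = 1241/32 ≈ $38.78

$38.78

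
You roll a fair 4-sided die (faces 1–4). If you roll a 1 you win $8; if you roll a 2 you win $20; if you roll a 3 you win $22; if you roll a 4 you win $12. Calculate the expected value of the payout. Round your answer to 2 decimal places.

E[payout] = (1/4)·8 + (1/4)·12 + (1/4)·20 + (1/4)·22 = 31/2
≈ $15.50

$15.50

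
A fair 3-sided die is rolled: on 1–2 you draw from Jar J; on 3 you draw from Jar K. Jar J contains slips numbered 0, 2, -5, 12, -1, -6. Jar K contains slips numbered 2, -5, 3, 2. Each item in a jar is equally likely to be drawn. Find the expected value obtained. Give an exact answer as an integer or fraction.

7/18

E[X | Jar J] = (0 + 2 − 5 + 12 − 1 − 6)/6 = 1/3
E[X | Jar K] = (2 − 5 + 3 + 2)/4 = 1/2
E[X] = (2/3)·1/3 + (1/3)·1/2 = 7/18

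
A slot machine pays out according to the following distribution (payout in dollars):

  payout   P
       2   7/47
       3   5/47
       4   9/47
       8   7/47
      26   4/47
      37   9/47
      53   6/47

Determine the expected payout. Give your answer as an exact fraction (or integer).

E[X] = (7/47)·2 + (5/47)·3 + (9/47)·4 + (7/47)·8 + (4/47)·26 + (9/47)·37 + (6/47)·53
     = 876/47

876/47 dollars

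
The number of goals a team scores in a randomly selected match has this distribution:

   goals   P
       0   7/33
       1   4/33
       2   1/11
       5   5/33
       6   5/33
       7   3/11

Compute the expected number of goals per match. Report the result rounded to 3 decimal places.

3.879

E[X] = (7/33)·0 + (4/33)·1 + (1/11)·2 + (5/33)·5 + (5/33)·6 + (3/11)·7
     = 128/33 ≈ 3.879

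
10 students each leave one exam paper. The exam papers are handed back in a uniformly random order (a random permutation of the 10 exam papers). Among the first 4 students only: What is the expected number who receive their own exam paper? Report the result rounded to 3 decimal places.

0.400

Let Xᵢ = 1 if person i gets their own exam paper. For each i, P(Xᵢ=1) = 1/10.
By linearity of expectation, E[X₁+…+X_4] = 4·(1/10) = 2/5.
≈ 0.400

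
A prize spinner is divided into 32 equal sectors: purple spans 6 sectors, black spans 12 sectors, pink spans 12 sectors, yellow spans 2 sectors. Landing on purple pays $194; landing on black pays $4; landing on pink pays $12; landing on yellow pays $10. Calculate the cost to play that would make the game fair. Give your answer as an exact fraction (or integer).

$43

E[payout] = (6/32)·194 + (12/32)·4 + (12/32)·12 + (2/32)·10 = 43
Fair fee = E[payout] = 43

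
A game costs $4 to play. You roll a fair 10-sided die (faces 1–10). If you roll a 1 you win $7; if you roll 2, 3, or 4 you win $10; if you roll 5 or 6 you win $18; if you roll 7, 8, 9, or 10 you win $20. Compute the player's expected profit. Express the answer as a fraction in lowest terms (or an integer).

113/10 dollars

E[payout] = (1/10)·7 + (3/10)·10 + (1/5)·18 + (2/5)·20 = 153/10
Expected profit = 153/10 − 4 = 113/10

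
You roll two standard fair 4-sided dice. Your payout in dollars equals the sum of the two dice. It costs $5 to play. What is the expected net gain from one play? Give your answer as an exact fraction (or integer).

$0

Distribution of the sum of the two dice: 2 w.p. 1/16, 3 w.p. 1/8, 4 w.p. 3/16, 5 w.p. 1/4, 6 w.p. 3/16, 7 w.p. 1/8, …
E[payout] = (1/16)·2 + (1/8)·3 + (3/16)·4 + (1/4)·5 + (3/16)·6 + (1/8)·7 + (1/16)·8 = 5
Expected profit = 5 − 5 = 0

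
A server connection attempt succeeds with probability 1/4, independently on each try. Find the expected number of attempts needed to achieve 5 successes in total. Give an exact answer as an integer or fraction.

By linearity (sum of 5 independent geometric waits), E[trials] = 5/p = 5/(1/4) = 20.

20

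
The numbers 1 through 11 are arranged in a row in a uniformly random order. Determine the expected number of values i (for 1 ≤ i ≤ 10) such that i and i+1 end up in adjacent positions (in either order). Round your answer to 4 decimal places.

1.8182

For each i ∈ {1,…,10}, let Xᵢ = 1 if i and i+1 are adjacent. P(Xᵢ=1) = 2·(11−1)!/11! = 2/11.
By linearity, E[ΣXᵢ] = (10)·(2/11) = 20/11.
≈ 1.8182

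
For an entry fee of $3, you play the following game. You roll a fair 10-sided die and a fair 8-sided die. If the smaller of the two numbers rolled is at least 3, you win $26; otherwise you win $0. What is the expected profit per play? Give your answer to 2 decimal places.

$12.60

E[payout] = (2/5)·0 + (3/5)·26 = 78/5
Expected profit = 78/5 − 3 = 63/5 ≈ $12.60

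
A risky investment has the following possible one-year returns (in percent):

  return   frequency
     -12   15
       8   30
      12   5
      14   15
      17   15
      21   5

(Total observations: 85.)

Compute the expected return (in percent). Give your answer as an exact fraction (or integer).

Total = 85, so P(return=-12) = 15/85, etc.
E[X] = (3/17)·(-12) + (6/17)·8 + (1/17)·12 + (3/17)·14 + (3/17)·17 + (1/17)·21
     = 138/17

138/17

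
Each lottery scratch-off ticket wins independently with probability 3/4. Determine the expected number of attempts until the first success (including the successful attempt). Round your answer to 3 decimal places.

1.333

For a geometric distribution, E[trials] = 1/p = 1/(3/4) = 4/3.
≈ 1.333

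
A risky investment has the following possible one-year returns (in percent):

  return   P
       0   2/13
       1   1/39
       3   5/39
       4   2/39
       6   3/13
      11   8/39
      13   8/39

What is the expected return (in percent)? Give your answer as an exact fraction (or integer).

E[X] = (2/13)·0 + (1/39)·1 + (5/39)·3 + (2/39)·4 + (3/13)·6 + (8/39)·11 + (8/39)·13
     = 90/13

90/13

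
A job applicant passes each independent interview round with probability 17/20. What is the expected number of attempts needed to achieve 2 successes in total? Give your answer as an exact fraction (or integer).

40/17

By linearity (sum of 2 independent geometric waits), E[trials] = 2/p = 2/(17/20) = 40/17.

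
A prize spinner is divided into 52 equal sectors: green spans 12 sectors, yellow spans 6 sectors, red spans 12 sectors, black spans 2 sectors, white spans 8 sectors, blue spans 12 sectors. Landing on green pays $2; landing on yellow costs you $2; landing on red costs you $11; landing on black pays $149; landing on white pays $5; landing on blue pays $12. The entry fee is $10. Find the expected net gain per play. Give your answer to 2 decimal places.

E[payout] = (12/52)·2 + (6/52)·(-2) + (12/52)·(-11) + (2/52)·149 + (8/52)·5 + (12/52)·12 = 181/26
Expected profit = 181/26 − 10 = -79/26 ≈ -$3.04

-$3.04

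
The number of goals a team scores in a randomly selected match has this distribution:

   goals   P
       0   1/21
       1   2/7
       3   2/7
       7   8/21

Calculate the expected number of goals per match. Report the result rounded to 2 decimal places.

3.81

E[X] = (1/21)·0 + (2/7)·1 + (2/7)·3 + (8/21)·7
     = 80/21 ≈ 3.81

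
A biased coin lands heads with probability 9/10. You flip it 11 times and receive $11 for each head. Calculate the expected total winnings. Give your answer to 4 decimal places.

E[#heads] = 11·9/10 = 99/10 (linearity over flips).
E[winnings] = 11·99/10 = 1089/10.
≈ 108.9000

$108.9000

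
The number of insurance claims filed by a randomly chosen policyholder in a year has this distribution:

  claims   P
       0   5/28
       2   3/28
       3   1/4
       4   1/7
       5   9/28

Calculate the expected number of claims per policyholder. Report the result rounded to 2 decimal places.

3.14

E[X] = (5/28)·0 + (3/28)·2 + (1/4)·3 + (1/7)·4 + (9/28)·5
     = 22/7 ≈ 3.14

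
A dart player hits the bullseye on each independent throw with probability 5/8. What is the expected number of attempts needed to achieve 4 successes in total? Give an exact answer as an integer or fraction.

By linearity (sum of 4 independent geometric waits), E[trials] = 4/p = 4/(5/8) = 32/5.

32/5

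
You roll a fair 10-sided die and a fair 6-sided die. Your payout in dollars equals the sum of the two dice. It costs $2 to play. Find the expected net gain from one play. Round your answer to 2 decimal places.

$7.00

Distribution of the sum of the two dice: 2 w.p. 1/60, 3 w.p. 1/30, 4 w.p. 1/20, 5 w.p. 1/15, 6 w.p. 1/12, 7 w.p. 1/10, …
E[payout] = (1/60)·2 + (1/30)·3 + (1/20)·4 + (1/15)·5 + (1/12)·6 + (1/10)·7 + (1/10)·8 + (1/10)·9 + (1/10)·10 + (1/10)·11 + (1/12)·12 + (1/15)·13 + (1/20)·14 + (1/30)·15 + (1/60)·16 = 9
Expected profit = 9 − 2 = 7 ≈ $7.00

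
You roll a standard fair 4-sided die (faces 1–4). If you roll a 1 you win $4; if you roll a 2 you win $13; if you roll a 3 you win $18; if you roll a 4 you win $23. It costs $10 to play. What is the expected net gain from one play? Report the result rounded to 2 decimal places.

$4.50

E[payout] = (1/4)·4 + (1/4)·13 + (1/4)·18 + (1/4)·23 = 29/2
Expected profit = 29/2 − 10 = 9/2 ≈ $4.50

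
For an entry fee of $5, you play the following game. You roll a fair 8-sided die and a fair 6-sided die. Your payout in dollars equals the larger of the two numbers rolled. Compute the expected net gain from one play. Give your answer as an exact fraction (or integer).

11/48 dollars

Distribution of the larger of the two numbers rolled: 1 w.p. 1/48, 2 w.p. 1/16, 3 w.p. 5/48, 4 w.p. 7/48, 5 w.p. 3/16, 6 w.p. 11/48, …
E[payout] = (1/48)·1 + (1/16)·2 + (5/48)·3 + (7/48)·4 + (3/16)·5 + (11/48)·6 + (1/8)·7 + (1/8)·8 = 251/48
Expected profit = 251/48 − 5 = 11/48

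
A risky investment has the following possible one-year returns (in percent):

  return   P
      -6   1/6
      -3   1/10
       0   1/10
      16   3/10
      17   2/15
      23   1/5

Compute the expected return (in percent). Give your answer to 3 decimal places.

E[X] = (1/6)·(-6) + (1/10)·(-3) + (1/10)·0 + (3/10)·16 + (2/15)·17 + (1/5)·23
     = 311/30 ≈ 10.367

10.367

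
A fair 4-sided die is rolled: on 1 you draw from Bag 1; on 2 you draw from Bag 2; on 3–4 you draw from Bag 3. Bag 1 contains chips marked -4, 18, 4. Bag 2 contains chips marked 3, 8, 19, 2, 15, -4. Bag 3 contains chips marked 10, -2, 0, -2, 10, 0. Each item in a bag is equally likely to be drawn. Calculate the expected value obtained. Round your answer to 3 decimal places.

4.625

E[X | Bag 1] = (-4 + 18 + 4)/3 = 6
E[X | Bag 2] = (3 + 8 + 19 + 2 + 15 − 4)/6 = 43/6
E[X | Bag 3] = (10 − 2 + 0 − 2 + 10 + 0)/6 = 8/3
E[X] = (1/4)·6 + (1/4)·43/6 + (1/2)·8/3 = 37/8 ≈ 4.625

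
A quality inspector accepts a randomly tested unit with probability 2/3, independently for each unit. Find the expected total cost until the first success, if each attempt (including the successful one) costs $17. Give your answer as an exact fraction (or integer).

51/2 dollars

E[#attempts] = 1/p = 3/2; E[cost] = 17·3/2 = 51/2.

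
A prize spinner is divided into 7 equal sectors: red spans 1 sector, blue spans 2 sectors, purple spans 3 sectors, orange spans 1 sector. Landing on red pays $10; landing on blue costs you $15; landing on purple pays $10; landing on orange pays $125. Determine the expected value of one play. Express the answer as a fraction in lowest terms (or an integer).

135/7 dollars

E[payout] = (1/7)·10 + (2/7)·(-15) + (3/7)·10 + (1/7)·125 = 135/7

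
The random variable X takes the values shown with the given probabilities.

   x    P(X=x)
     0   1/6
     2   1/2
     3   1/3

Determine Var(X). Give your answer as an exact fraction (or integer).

1

E[X] = (1/6)·0 + (1/2)·2 + (1/3)·3 = 2
E[X²] = (1/6)·0 + (1/2)·4 + (1/3)·9 = 5
Var(X) = 5 − (2)² = 1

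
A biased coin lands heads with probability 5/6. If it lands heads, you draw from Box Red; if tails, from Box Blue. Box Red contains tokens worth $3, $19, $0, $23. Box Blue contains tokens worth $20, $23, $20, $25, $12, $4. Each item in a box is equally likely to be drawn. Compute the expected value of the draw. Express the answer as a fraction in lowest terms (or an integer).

E[X | Box Red] = (3 + 19 + 0 + 23)/4 = 45/4
E[X | Box Blue] = (20 + 23 + 20 + 25 + 12 + 4)/6 = 52/3
E[X] = (5/6)·45/4 + (1/6)·52/3 = 883/72

883/72 dollars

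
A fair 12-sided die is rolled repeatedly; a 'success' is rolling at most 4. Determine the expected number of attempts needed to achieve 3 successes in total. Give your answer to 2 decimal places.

By linearity (sum of 3 independent geometric waits), E[trials] = 3/p = 3/(1/3) = 9.
≈ 9.00

9.00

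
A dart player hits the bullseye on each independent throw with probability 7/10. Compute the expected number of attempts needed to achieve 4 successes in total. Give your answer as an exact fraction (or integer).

By linearity (sum of 4 independent geometric waits), E[trials] = 4/p = 4/(7/10) = 40/7.

40/7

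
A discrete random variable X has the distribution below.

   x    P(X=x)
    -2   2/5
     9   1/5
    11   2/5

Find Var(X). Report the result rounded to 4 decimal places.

E[X] = (2/5)·(-2) + (1/5)·9 + (2/5)·11 = 27/5
E[X²] = (2/5)·4 + (1/5)·81 + (2/5)·121 = 331/5
Var(X) = 331/5 − (27/5)² = 926/25 ≈ 37.0400

37.0400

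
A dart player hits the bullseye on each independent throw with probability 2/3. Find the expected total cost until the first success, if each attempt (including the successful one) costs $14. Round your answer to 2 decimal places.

E[#attempts] = 1/p = 3/2; E[cost] = 14·3/2 = 21.
≈ 21.00

$21.00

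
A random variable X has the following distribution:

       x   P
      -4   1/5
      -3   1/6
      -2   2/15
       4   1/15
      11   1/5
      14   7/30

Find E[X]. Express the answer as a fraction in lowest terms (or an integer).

E[X] = (1/5)·(-4) + (1/6)·(-3) + (2/15)·(-2) + (1/15)·4 + (1/5)·11 + (7/30)·14
     = 25/6

25/6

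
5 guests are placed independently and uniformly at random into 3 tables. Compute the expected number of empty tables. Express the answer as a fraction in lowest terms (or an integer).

32/81

Let Xⱼ=1 if table j is empty. P(Xⱼ=1) = ((3-1)/3)^5 = 32/243.
By linearity, E[#empty] = 3·32/243 = 32/81.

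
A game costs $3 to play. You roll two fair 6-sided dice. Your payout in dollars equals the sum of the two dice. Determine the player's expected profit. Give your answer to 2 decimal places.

$4.00

Distribution of the sum of the two dice: 2 w.p. 1/36, 3 w.p. 1/18, 4 w.p. 1/12, 5 w.p. 1/9, 6 w.p. 5/36, 7 w.p. 1/6, …
E[payout] = (1/36)·2 + (1/18)·3 + (1/12)·4 + (1/9)·5 + (5/36)·6 + (1/6)·7 + (5/36)·8 + (1/9)·9 + (1/12)·10 + (1/18)·11 + (1/36)·12 = 7
Expected profit = 7 − 3 = 4 ≈ $4.00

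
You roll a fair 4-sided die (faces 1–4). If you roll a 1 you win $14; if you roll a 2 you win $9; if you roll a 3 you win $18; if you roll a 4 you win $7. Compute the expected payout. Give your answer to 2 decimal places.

$12.00

E[payout] = (1/4)·7 + (1/4)·9 + (1/4)·14 + (1/4)·18 = 12
≈ $12.00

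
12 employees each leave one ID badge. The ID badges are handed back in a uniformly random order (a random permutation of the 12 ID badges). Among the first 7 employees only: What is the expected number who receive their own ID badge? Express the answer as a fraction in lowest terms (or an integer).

Let Xᵢ = 1 if person i gets their own ID badge. For each i, P(Xᵢ=1) = 1/12.
By linearity of expectation, E[X₁+…+X_7] = 7·(1/12) = 7/12.

7/12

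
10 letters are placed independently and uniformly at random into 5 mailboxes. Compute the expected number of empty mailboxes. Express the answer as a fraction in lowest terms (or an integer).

Let Xⱼ=1 if mailbox j is empty. P(Xⱼ=1) = ((5-1)/5)^10 = 1048576/9765625.
By linearity, E[#empty] = 5·1048576/9765625 = 1048576/1953125.

1048576/1953125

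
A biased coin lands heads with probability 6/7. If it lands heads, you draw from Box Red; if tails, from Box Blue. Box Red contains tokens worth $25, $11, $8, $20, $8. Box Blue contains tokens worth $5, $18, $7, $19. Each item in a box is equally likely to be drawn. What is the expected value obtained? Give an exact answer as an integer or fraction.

1973/140 dollars

E[X | Box Red] = (25 + 11 + 8 + 20 + 8)/5 = 72/5
E[X | Box Blue] = (5 + 18 + 7 + 19)/4 = 49/4
E[X] = (6/7)·72/5 + (1/7)·49/4 = 1973/140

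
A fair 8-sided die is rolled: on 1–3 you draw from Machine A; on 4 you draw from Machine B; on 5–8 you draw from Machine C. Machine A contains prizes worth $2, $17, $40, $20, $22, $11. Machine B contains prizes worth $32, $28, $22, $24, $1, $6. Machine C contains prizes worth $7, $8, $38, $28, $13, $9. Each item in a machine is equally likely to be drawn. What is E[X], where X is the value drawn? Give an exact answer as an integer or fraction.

287/16 dollars

E[X | Machine A] = (2 + 17 + 40 + 20 + 22 + 11)/6 = 56/3
E[X | Machine B] = (32 + 28 + 22 + 24 + 1 + 6)/6 = 113/6
E[X | Machine C] = (7 + 8 + 38 + 28 + 13 + 9)/6 = 103/6
E[X] = (3/8)·56/3 + (1/8)·113/6 + (1/2)·103/6 = 287/16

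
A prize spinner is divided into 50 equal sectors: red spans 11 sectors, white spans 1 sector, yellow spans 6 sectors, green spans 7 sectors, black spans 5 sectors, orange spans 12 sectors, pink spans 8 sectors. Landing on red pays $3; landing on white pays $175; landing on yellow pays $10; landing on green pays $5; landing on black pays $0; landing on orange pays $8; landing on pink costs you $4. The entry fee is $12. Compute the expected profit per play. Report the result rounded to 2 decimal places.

-$4.66

E[payout] = (11/50)·3 + (1/50)·175 + (6/50)·10 + (7/50)·5 + (5/50)·0 + (12/50)·8 + (8/50)·(-4) = 367/50
Expected profit = 367/50 − 12 = -233/50 ≈ -$4.66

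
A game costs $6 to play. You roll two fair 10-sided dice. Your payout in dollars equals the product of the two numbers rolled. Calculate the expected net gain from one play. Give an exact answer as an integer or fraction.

97/4 dollars

Distribution of the product of the two numbers rolled: 1 w.p. 1/100, 2 w.p. 1/50, 3 w.p. 1/50, 4 w.p. 3/100, 5 w.p. 1/50, 6 w.p. 1/25, …
E[payout] = (1/100)·1 + (1/50)·2 + (1/50)·3 + (3/100)·4 + (1/50)·5 + (1/25)·6 + (1/50)·7 + (1/25)·8 + (3/100)·9 + (1/25)·10 + (1/25)·12 + (1/50)·14 + (1/50)·15 + (3/100)·16 + (1/25)·18 + (1/25)·20 + (1/50)·21 + (1/25)·24 + (1/100)·25 + (1/50)·27 + (1/50)·28 + (1/25)·30 + (1/50)·32 + (1/50)·35 + (3/100)·36 + (1/25)·40 + (1/50)·42 + (1/50)·45 + (1/50)·48 + (1/100)·49 + (1/50)·50 + (1/50)·54 + (1/50)·56 + (1/50)·60 + (1/50)·63 + (1/100)·64 + (1/50)·70 + (1/50)·72 + (1/50)·80 + (1/100)·81 + (1/50)·90 + (1/100)·100 = 121/4
Expected profit = 121/4 − 6 = 97/4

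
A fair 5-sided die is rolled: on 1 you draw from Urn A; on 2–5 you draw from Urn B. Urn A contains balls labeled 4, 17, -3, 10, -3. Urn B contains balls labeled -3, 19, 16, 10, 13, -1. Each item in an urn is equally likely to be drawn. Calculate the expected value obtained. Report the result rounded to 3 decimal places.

E[X | Urn A] = (4 + 17 − 3 + 10 − 3)/5 = 5
E[X | Urn B] = (-3 + 19 + 16 + 10 + 13 − 1)/6 = 9
E[X] = (1/5)·5 + (4/5)·9 = 41/5 ≈ 8.200

8.200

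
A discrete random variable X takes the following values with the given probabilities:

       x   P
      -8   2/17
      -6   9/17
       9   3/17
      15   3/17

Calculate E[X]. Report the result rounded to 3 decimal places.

0.118

E[X] = (2/17)·(-8) + (9/17)·(-6) + (3/17)·9 + (3/17)·15
     = 2/17 ≈ 0.118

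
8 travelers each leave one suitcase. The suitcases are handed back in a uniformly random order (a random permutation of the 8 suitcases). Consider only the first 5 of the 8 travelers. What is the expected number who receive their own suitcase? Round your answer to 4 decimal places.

Let Xᵢ = 1 if person i gets their own suitcase. For each i, P(Xᵢ=1) = 1/8.
By linearity of expectation, E[X₁+…+X_5] = 5·(1/8) = 5/8.
≈ 0.6250

0.6250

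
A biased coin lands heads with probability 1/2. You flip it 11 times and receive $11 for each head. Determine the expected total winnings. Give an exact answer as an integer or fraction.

E[#heads] = 11·1/2 = 11/2 (linearity over flips).
E[winnings] = 11·11/2 = 121/2.

121/2 dollars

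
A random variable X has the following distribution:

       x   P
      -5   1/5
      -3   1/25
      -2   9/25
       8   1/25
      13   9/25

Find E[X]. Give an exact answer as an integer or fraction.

E[X] = (1/5)·(-5) + (1/25)·(-3) + (9/25)·(-2) + (1/25)·8 + (9/25)·13
     = 79/25

79/25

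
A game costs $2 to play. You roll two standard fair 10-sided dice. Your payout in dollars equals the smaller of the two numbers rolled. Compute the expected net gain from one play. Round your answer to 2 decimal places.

$1.85

Distribution of the smaller of the two numbers rolled: 1 w.p. 19/100, 2 w.p. 17/100, 3 w.p. 3/20, 4 w.p. 13/100, 5 w.p. 11/100, 6 w.p. 9/100, …
E[payout] = (19/100)·1 + (17/100)·2 + (3/20)·3 + (13/100)·4 + (11/100)·5 + (9/100)·6 + (7/100)·7 + (1/20)·8 + (3/100)·9 + (1/100)·10 = 77/20
Expected profit = 77/20 − 2 = 37/20 ≈ $1.85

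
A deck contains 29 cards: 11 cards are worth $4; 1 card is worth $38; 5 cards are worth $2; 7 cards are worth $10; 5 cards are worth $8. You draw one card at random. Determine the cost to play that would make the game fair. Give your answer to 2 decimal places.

E[payout] = (11/29)·4 + (1/29)·38 + (5/29)·2 + (7/29)·10 + (5/29)·8 = 202/29
Fair fee = E[payout] = 202/29 ≈ $6.97

$6.97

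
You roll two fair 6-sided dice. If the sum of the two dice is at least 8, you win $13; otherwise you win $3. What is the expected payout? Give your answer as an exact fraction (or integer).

43/6 dollars

E[payout] = (7/12)·3 + (5/12)·13 = 43/6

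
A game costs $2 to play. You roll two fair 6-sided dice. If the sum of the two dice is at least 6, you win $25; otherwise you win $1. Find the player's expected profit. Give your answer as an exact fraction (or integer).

E[payout] = (5/18)·1 + (13/18)·25 = 55/3
Expected profit = 55/3 − 2 = 49/3

49/3 dollars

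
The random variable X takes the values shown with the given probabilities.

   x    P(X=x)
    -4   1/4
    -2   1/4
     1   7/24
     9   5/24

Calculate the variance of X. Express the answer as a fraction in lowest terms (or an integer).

E[X] = (1/4)·(-4) + (1/4)·(-2) + (7/24)·1 + (5/24)·9 = 2/3
E[X²] = (1/4)·16 + (1/4)·4 + (7/24)·1 + (5/24)·81 = 133/6
Var(X) = 133/6 − (2/3)² = 391/18

391/18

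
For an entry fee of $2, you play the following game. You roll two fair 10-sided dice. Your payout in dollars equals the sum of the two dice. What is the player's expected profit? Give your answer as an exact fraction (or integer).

Distribution of the sum of the two dice: 2 w.p. 1/100, 3 w.p. 1/50, 4 w.p. 3/100, 5 w.p. 1/25, 6 w.p. 1/20, 7 w.p. 3/50, …
E[payout] = (1/100)·2 + (1/50)·3 + (3/100)·4 + (1/25)·5 + (1/20)·6 + (3/50)·7 + (7/100)·8 + (2/25)·9 + (9/100)·10 + (1/10)·11 + (9/100)·12 + (2/25)·13 + (7/100)·14 + (3/50)·15 + (1/20)·16 + (1/25)·17 + (3/100)·18 + (1/50)·19 + (1/100)·20 = 11
Expected profit = 11 − 2 = 9

$9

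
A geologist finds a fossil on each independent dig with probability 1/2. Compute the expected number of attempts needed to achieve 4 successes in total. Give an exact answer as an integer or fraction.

By linearity (sum of 4 independent geometric waits), E[trials] = 4/p = 4/(1/2) = 8.

8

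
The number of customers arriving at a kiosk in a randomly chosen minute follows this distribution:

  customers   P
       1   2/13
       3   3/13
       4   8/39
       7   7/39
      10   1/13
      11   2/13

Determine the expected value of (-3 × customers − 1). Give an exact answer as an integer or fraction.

-223/13

E[-3x-1] = (2/13)·(-4) + (3/13)·(-10) + (8/39)·(-13) + (7/39)·(-22) + (1/13)·(-31) + (2/13)·(-34)
     = -223/13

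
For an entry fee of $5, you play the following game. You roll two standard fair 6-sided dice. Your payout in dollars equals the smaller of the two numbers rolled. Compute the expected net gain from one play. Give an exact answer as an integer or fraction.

Distribution of the smaller of the two numbers rolled: 1 w.p. 11/36, 2 w.p. 1/4, 3 w.p. 7/36, 4 w.p. 5/36, 5 w.p. 1/12, 6 w.p. 1/36
E[payout] = (11/36)·1 + (1/4)·2 + (7/36)·3 + (5/36)·4 + (1/12)·5 + (1/36)·6 = 91/36
Expected profit = 91/36 − 5 = -89/36

-89/36 dollars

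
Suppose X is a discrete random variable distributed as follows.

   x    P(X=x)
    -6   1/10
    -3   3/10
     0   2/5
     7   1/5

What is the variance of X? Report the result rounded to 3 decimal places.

E[X] = (1/10)·(-6) + (3/10)·(-3) + (2/5)·0 + (1/5)·7 = -1/10
E[X²] = (1/10)·36 + (3/10)·9 + (2/5)·0 + (1/5)·49 = 161/10
Var(X) = 161/10 − (-1/10)² = 1609/100 ≈ 16.090

16.090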